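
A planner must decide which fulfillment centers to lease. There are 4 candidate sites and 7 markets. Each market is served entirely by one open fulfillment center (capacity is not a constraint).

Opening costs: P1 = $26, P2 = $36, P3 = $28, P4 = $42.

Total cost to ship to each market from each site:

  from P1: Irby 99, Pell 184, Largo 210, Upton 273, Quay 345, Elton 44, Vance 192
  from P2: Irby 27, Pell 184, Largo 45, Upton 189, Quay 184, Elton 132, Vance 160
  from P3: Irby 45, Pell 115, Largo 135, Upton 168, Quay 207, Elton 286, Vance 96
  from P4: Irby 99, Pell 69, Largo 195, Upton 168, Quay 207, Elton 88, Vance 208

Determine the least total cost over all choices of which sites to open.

Minimum total cost: 765

For any fixed open set, each market goes to its cheapest open site; total = fixed + service.
{P1, P2, P3, P4}: Irby→P2 27, Pell→P4 69, Largo→P2 45, Upton→P3 168, Quay→P2 184, Elton→P1 44, Vance→P3 96. Service 633; fixed 132; total 765.
{P1, P2, P3}: service 679 + fixed 90 = 769
{P2, P3, P4}: Irby→P2 27, Pell→P4 69, Largo→P2 45, Upton→P3 168, Quay→P2 184, Elton→P4 88, Vance→P3 96. Service 677; fixed 106; total 783.
{P1}: service 1347 + fixed 26 = 1373
No other subset beats 765.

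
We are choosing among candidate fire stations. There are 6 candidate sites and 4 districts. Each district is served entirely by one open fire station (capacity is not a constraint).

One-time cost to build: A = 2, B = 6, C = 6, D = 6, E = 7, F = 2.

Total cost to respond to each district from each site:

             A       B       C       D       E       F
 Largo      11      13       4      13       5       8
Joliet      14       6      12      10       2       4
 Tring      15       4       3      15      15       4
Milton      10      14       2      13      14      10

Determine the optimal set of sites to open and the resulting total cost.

Open C and F; minimum total cost 21.

For any fixed open set, each district goes to its cheapest open site; total = fixed + service.
{C, F}: Largo→C 4, Joliet→F 4, Tring→C 3, Milton→C 2. Service 13; fixed 8; total 21.
{A, C, F}: service 13 + fixed 10 = 23
{C, E}: Largo→C 4, Joliet→E 2, Tring→C 3, Milton→C 2. Service 11; fixed 13; total 24.
{A, B, C, D, E, F}: Largo→C 4, Joliet→E 2, Tring→C 3, Milton→C 2. Service 11; fixed 29; total 40.
No other subset beats 21.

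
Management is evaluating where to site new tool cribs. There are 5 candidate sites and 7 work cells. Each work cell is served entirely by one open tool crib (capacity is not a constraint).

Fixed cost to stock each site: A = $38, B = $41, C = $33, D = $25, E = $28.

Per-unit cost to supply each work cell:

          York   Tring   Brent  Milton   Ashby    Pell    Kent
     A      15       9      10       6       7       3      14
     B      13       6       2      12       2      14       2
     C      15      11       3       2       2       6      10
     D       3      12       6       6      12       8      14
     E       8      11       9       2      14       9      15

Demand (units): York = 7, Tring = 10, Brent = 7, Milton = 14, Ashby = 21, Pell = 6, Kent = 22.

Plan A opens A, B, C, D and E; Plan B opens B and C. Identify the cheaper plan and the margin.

Plan B is cheaper by 3.

Plan A: {A, B, C, D, E}: York→D 3·7=21, Tring→B 6·10=60, Brent→B 2·7=14, Milton→C 2·14=28, Ashby→B 2·21=42, Pell→A 3·6=18, Kent→B 2·22=44. Service 227; fixed 165; total 392.
Plan B: {B, C}: York→B 13·7=91, Tring→B 6·10=60, Brent→B 2·7=14, Milton→C 2·14=28, Ashby→B 2·21=42, Pell→C 6·6=36, Kent→B 2·22=44. Service 315; fixed 74; total 389.
Difference: |392 − 389| = 3.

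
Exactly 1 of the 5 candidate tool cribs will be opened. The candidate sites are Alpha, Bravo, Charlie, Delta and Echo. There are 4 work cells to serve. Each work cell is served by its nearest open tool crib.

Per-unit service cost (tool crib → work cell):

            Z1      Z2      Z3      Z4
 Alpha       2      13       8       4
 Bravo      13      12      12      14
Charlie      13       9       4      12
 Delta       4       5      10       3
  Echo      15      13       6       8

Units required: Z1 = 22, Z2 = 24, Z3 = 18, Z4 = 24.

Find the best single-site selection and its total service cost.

Choose Delta only; total service cost 460.

With exactly 1 open, each work cell uses its cheapest among the chosen.
{Delta}: Z1→Delta 4·22=88, Z2→Delta 5·24=120, Z3→Delta 10·18=180, Z4→Delta 3·24=72. Service cost 460.
{Alpha}: service cost 596
{Charlie}: service cost 862
Among all 5 size-1 choices, {Delta} is lowest.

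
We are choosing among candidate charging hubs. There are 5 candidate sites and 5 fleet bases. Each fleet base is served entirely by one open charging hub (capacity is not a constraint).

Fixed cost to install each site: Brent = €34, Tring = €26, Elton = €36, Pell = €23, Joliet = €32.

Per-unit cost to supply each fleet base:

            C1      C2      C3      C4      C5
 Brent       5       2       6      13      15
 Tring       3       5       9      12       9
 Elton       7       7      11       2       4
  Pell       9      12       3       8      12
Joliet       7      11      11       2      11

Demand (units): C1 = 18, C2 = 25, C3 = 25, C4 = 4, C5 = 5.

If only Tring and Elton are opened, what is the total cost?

Total cost: 494

Each fleet base is assigned to its cheapest site among the open ones.
{Tring, Elton}: C1→Tring 3·18=54, C2→Tring 5·25=125, C3→Tring 9·25=225, C4→Elton 2·4=8, C5→Elton 4·5=20. Service 432; fixed 62; total 494.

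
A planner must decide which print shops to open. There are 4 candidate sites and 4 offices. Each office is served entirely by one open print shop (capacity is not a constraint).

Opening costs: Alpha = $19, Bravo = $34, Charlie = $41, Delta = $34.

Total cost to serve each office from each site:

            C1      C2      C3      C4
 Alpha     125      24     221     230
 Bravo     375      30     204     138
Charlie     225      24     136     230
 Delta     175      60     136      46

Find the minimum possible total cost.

For any fixed open set, each office goes to its cheapest open site; total = fixed + service.
{Alpha, Delta}: C1→Alpha 125, C2→Alpha 24, C3→Delta 136, C4→Delta 46. Service 331; fixed 53; total 384.
{Alpha, Bravo, Delta}: service 331 + fixed 87 = 418
{Alpha, Charlie, Delta}: service 331 + fixed 94 = 425
{Alpha, Bravo, Charlie, Delta}: C1→Alpha 125, C2→Alpha 24, C3→Charlie 136, C4→Delta 46. Service 331; fixed 128; total 459.
No other subset beats 384.

Minimum total cost: 384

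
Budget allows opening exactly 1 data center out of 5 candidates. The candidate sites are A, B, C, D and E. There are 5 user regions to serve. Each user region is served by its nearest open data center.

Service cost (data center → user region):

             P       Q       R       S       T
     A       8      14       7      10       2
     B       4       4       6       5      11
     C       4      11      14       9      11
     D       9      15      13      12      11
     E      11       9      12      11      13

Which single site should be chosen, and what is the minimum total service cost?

With exactly 1 open, each user region uses its cheapest among the chosen.
{B}: P→B 4, Q→B 4, R→B 6, S→B 5, T→B 11. Service cost 30.
{A}: service cost 41
{C}: service cost 49
Among all 5 size-1 choices, {B} is lowest.

Choose B only; total service cost 30.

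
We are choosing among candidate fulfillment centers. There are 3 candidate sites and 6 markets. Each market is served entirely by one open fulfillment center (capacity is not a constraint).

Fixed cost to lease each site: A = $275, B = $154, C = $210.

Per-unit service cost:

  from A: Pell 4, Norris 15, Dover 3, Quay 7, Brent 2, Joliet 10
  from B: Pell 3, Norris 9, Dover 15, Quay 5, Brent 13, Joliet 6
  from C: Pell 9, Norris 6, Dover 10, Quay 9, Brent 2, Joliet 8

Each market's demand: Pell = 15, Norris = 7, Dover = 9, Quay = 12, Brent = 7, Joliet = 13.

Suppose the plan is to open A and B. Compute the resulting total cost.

Total cost: 716

Each market is assigned to its cheapest site among the open ones.
{A, B}: Pell→B 3·15=45, Norris→B 9·7=63, Dover→A 3·9=27, Quay→B 5·12=60, Brent→A 2·7=14, Joliet→B 6·13=78. Service 287; fixed 429; total 716.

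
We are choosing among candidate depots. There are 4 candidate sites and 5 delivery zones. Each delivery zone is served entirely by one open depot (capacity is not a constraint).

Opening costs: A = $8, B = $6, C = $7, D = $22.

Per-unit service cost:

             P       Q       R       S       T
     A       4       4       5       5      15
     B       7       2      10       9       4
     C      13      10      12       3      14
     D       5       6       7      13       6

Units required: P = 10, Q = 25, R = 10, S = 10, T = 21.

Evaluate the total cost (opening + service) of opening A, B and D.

Total cost: 310

Each delivery zone is assigned to its cheapest site among the open ones.
{A, B, D}: P→A 4·10=40, Q→B 2·25=50, R→A 5·10=50, S→A 5·10=50, T→B 4·21=84. Service 274; fixed 36; total 310.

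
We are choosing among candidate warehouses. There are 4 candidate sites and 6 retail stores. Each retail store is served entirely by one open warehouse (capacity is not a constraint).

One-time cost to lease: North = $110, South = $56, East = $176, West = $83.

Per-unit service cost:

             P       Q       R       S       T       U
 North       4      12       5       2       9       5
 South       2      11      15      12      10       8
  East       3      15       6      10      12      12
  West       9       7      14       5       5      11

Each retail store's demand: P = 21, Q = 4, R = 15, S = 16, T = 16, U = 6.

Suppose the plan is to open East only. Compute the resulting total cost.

Each retail store is assigned to its cheapest site among the open ones.
{East}: P→East 3·21=63, Q→East 15·4=60, R→East 6·15=90, S→East 10·16=160, T→East 12·16=192, U→East 12·6=72. Service 637; fixed 176; total 813.

Total cost: 813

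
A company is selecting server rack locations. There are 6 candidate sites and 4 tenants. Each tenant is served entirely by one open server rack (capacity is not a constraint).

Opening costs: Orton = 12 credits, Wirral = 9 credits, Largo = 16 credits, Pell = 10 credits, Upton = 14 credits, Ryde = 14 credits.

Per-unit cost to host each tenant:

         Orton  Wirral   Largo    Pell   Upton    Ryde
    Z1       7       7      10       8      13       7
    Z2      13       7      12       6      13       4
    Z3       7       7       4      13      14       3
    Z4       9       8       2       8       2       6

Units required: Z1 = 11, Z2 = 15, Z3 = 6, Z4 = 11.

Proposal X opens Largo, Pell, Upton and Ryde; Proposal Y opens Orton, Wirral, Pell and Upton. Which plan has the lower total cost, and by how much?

Proposal X: {Largo, Pell, Upton, Ryde}: Z1→Ryde 7·11=77, Z2→Ryde 4·15=60, Z3→Ryde 3·6=18, Z4→Largo 2·11=22. Service 177; fixed 54; total 231.
Proposal Y: {Orton, Wirral, Pell, Upton}: Z1→Orton 7·11=77, Z2→Pell 6·15=90, Z3→Orton 7·6=42, Z4→Upton 2·11=22. Service 231; fixed 45; total 276.
Difference: |231 − 276| = 45.

Proposal X is cheaper by 45.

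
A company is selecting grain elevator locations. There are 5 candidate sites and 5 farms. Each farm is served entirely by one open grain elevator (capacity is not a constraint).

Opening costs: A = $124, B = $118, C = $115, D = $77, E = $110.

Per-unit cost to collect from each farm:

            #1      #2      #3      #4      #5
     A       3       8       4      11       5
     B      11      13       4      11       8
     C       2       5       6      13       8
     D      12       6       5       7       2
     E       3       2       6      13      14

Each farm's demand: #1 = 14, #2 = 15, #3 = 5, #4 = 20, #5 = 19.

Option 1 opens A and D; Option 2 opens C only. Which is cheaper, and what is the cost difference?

Option 1 is cheaper by 129.

Option 1: {A, D}: #1→A 3·14=42, #2→D 6·15=90, #3→A 4·5=20, #4→D 7·20=140, #5→D 2·19=38. Service 330; fixed 201; total 531.
Option 2: {C}: #1→C 2·14=28, #2→C 5·15=75, #3→C 6·5=30, #4→C 13·20=260, #5→C 8·19=152. Service 545; fixed 115; total 660.
Difference: |531 − 660| = 129.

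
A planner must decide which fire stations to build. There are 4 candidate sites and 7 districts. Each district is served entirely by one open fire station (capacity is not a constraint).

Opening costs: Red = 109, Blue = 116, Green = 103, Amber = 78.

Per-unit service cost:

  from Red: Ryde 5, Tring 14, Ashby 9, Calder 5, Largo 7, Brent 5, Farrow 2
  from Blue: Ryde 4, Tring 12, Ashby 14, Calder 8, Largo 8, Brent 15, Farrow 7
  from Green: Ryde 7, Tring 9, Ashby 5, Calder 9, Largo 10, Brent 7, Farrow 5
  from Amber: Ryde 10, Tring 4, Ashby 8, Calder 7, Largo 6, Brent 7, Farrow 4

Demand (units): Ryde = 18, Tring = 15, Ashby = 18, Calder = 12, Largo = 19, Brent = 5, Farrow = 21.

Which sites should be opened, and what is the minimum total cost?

For any fixed open set, each district goes to its cheapest open site; total = fixed + service.
{Red, Amber}: Ryde→Red 5·18=90, Tring→Amber 4·15=60, Ashby→Amber 8·18=144, Calder→Red 5·12=60, Largo→Amber 6·19=114, Brent→Red 5·5=25, Farrow→Red 2·21=42. Service 535; fixed 187; total 722.
{Red, Green, Amber}: service 481 + fixed 290 = 771
{Green, Amber}: service 593 + fixed 181 = 774
{Red, Blue, Green, Amber}: Ryde→Blue 4·18=72, Tring→Amber 4·15=60, Ashby→Green 5·18=90, Calder→Red 5·12=60, Largo→Amber 6·19=114, Brent→Red 5·5=25, Farrow→Red 2·21=42. Service 463; fixed 406; total 869.
No other subset beats 722.

Open Red and Amber; minimum total cost 722.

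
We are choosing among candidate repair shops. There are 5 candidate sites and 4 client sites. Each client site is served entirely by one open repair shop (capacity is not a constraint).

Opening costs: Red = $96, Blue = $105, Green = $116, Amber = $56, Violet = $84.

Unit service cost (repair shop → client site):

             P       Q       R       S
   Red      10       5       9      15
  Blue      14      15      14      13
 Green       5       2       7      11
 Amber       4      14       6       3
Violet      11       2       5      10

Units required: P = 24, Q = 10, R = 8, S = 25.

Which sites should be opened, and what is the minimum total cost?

Open Amber and Violet; minimum total cost 371.

For any fixed open set, each client site goes to its cheapest open site; total = fixed + service.
{Amber, Violet}: P→Amber 4·24=96, Q→Violet 2·10=20, R→Violet 5·8=40, S→Amber 3·25=75. Service 231; fixed 140; total 371.
{Green, Amber}: service 239 + fixed 172 = 411
{Amber}: P→Amber 4·24=96, Q→Amber 14·10=140, R→Amber 6·8=48, S→Amber 3·25=75. Service 359; fixed 56; total 415.
{Red, Blue, Green, Amber, Violet}: service 231 + fixed 457 = 688
No other subset beats 371.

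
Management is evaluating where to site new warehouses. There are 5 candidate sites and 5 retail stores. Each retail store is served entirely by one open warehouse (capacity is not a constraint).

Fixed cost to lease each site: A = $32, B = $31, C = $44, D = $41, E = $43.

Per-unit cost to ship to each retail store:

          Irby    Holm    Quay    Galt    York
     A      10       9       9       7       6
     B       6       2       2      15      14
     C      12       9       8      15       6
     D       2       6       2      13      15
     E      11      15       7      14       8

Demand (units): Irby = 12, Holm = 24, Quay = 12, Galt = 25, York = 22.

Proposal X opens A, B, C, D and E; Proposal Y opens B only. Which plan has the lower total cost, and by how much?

Proposal X: {A, B, C, D, E}: Irby→D 2·12=24, Holm→B 2·24=48, Quay→B 2·12=24, Galt→A 7·25=175, York→A 6·22=132. Service 403; fixed 191; total 594.
Proposal Y: {B}: Irby→B 6·12=72, Holm→B 2·24=48, Quay→B 2·12=24, Galt→B 15·25=375, York→B 14·22=308. Service 827; fixed 31; total 858.
Difference: |594 − 858| = 264.

Proposal X is cheaper by 264.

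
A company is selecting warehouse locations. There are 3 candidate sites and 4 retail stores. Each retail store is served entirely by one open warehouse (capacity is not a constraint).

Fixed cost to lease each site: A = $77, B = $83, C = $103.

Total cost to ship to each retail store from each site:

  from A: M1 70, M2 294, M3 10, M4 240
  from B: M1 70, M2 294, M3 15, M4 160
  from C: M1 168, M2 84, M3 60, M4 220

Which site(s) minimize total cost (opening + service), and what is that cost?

Open B and C; minimum total cost 515.

For any fixed open set, each retail store goes to its cheapest open site; total = fixed + service.
{B, C}: M1→B 70, M2→C 84, M3→B 15, M4→B 160. Service 329; fixed 186; total 515.
{A, C}: M1→A 70, M2→C 84, M3→A 10, M4→C 220. Service 384; fixed 180; total 564.
{A, B, C}: service 324 + fixed 263 = 587
{A}: service 614 + fixed 77 = 691
No other subset beats 515.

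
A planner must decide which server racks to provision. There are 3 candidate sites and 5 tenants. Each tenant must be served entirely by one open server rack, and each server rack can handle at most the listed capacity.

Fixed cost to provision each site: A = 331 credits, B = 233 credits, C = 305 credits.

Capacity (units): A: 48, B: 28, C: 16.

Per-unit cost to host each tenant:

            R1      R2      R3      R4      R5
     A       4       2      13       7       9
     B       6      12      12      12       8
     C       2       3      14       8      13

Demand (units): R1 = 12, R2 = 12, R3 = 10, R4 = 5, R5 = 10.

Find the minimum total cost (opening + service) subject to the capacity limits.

Open {A, B}: R1→A 4·12=48, R2→A 2·12=24, R3→B 12·10=120, R4→A 7·5=35, R5→B 8·10=80.
Loads: A carries 29/48, B carries 20/28. Service 307; fixed 564; total 871.
Next best feasible plan costs 881.

Minimum total cost: 871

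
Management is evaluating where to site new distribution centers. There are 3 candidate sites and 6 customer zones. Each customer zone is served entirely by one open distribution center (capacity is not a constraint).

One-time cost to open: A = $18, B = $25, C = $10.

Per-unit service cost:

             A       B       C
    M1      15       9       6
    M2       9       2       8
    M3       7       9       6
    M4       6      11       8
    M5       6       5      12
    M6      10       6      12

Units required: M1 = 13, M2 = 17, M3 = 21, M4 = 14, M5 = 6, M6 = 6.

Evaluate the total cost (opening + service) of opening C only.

Each customer zone is assigned to its cheapest site among the open ones.
{C}: M1→C 6·13=78, M2→C 8·17=136, M3→C 6·21=126, M4→C 8·14=112, M5→C 12·6=72, M6→C 12·6=72. Service 596; fixed 10; total 606.

Total cost: 606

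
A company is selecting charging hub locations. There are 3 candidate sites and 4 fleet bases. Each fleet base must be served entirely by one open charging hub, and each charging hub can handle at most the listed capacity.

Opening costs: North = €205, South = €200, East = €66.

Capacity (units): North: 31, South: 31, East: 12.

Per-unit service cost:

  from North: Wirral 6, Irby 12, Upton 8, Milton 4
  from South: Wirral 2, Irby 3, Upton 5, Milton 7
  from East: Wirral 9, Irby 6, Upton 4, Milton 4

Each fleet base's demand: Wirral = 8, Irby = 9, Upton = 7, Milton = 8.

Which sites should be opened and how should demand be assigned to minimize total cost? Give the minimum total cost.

Open {South, East}: Wirral→South 2·8=16, Irby→South 3·9=27, Upton→South 5·7=35, Milton→East 4·8=32.
Loads: South carries 24/31, East carries 8/12. Service 110; fixed 266; total 376.
Next best feasible plan costs 393.

Minimum total cost: 376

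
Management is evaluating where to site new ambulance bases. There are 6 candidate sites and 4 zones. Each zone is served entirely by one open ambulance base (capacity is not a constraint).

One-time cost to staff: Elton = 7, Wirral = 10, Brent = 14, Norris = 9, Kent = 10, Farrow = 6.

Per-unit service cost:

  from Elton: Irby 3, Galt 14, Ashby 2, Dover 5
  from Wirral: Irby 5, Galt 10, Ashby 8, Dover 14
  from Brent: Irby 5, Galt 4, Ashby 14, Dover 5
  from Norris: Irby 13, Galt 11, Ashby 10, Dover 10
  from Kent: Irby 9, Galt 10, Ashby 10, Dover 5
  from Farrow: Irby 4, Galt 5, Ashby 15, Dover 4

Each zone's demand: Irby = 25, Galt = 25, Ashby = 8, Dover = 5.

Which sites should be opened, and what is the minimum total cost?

For any fixed open set, each zone goes to its cheapest open site; total = fixed + service.
{Elton, Brent}: Irby→Elton 3·25=75, Galt→Brent 4·25=100, Ashby→Elton 2·8=16, Dover→Elton 5·5=25. Service 216; fixed 21; total 237.
{Elton, Brent, Farrow}: service 211 + fixed 27 = 238
{Elton, Brent, Norris}: Irby→Elton 3·25=75, Galt→Brent 4·25=100, Ashby→Elton 2·8=16, Dover→Elton 5·5=25. Service 216; fixed 30; total 246.
{Elton, Wirral, Brent, Norris, Kent, Farrow}: Irby→Elton 3·25=75, Galt→Brent 4·25=100, Ashby→Elton 2·8=16, Dover→Farrow 4·5=20. Service 211; fixed 56; total 267.
No other subset beats 237.

Open Elton and Brent; minimum total cost 237.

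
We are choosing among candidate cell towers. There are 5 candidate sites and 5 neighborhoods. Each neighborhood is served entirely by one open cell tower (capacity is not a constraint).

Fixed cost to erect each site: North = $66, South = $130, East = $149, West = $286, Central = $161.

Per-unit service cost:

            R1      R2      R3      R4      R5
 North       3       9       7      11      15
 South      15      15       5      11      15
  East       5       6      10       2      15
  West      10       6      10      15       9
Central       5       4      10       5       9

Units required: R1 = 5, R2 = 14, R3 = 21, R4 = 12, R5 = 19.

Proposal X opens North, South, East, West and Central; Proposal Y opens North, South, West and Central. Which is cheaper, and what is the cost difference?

Proposal Y is cheaper by 113.

Proposal X: {North, South, East, West, Central}: R1→North 3·5=15, R2→Central 4·14=56, R3→South 5·21=105, R4→East 2·12=24, R5→West 9·19=171. Service 371; fixed 792; total 1163.
Proposal Y: {North, South, West, Central}: R1→North 3·5=15, R2→Central 4·14=56, R3→South 5·21=105, R4→Central 5·12=60, R5→West 9·19=171. Service 407; fixed 643; total 1050.
Difference: |1163 − 1050| = 113.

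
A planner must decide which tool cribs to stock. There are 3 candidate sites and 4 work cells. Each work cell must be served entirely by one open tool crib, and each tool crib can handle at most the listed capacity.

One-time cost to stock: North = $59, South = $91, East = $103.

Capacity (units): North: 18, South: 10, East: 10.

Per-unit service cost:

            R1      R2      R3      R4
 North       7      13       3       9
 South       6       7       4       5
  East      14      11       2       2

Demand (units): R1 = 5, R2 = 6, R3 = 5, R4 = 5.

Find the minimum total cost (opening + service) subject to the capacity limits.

Open {North, South}: R1→North 7·5=35, R2→South 7·6=42, R3→North 3·5=15, R4→North 9·5=45.
Loads: North carries 15/18, South carries 6/10. Service 137; fixed 150; total 287.
Next best feasible plan costs 295.

Minimum total cost: 287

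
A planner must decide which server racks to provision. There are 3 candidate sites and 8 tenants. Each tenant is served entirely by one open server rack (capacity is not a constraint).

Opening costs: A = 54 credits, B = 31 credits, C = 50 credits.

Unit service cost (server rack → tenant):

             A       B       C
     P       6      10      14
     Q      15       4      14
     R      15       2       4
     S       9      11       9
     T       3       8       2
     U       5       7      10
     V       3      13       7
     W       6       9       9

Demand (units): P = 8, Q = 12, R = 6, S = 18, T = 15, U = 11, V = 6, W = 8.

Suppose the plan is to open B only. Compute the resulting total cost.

Each tenant is assigned to its cheapest site among the open ones.
{B}: P→B 10·8=80, Q→B 4·12=48, R→B 2·6=12, S→B 11·18=198, T→B 8·15=120, U→B 7·11=77, V→B 13·6=78, W→B 9·8=72. Service 685; fixed 31; total 716.

Total cost: 716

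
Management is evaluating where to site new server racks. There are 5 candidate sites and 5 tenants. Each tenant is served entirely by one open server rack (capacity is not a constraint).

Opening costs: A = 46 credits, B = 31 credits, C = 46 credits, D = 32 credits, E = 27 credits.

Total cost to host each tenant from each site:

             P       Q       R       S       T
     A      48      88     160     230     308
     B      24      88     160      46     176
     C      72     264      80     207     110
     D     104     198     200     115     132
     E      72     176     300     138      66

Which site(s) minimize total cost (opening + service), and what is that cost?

For any fixed open set, each tenant goes to its cheapest open site; total = fixed + service.
{B, C, E}: P→B 24, Q→B 88, R→C 80, S→B 46, T→E 66. Service 304; fixed 104; total 408.
{B, C}: P→B 24, Q→B 88, R→C 80, S→B 46, T→C 110. Service 348; fixed 77; total 425.
{B, C, D, E}: P→B 24, Q→B 88, R→C 80, S→B 46, T→E 66. Service 304; fixed 136; total 440.
{A, B, C, D, E}: service 304 + fixed 182 = 486
No other subset beats 408.

Open B, C and E; minimum total cost 408.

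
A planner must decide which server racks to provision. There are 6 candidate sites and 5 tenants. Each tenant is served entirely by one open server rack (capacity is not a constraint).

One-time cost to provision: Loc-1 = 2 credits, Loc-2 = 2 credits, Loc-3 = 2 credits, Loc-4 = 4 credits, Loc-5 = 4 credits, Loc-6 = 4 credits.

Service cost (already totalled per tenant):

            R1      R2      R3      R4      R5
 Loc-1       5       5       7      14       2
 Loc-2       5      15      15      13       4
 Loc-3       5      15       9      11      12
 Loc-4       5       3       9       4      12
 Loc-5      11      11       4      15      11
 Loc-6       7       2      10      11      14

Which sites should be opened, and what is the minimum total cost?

For any fixed open set, each tenant goes to its cheapest open site; total = fixed + service.
{Loc-1, Loc-4}: R1→Loc-1 5, R2→Loc-4 3, R3→Loc-1 7, R4→Loc-4 4, R5→Loc-1 2. Service 21; fixed 6; total 27.
{Loc-1, Loc-4, Loc-5}: service 18 + fixed 10 = 28
{Loc-1, Loc-2, Loc-4}: service 21 + fixed 8 = 29
{Loc-1, Loc-2, Loc-3, Loc-4, Loc-5, Loc-6}: R1→Loc-1 5, R2→Loc-6 2, R3→Loc-5 4, R4→Loc-4 4, R5→Loc-1 2. Service 17; fixed 18; total 35.
No other subset beats 27.

Open Loc-1 and Loc-4; minimum total cost 27.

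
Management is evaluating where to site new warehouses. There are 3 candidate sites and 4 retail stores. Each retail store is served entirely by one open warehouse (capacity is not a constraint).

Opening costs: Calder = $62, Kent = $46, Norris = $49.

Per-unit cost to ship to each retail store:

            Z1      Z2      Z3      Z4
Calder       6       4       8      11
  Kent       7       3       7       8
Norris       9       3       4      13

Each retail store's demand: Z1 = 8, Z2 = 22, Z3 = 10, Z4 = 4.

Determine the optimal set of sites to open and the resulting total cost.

Open Kent only; minimum total cost 270.

For any fixed open set, each retail store goes to its cheapest open site; total = fixed + service.
{Kent}: Z1→Kent 7·8=56, Z2→Kent 3·22=66, Z3→Kent 7·10=70, Z4→Kent 8·4=32. Service 224; fixed 46; total 270.
{Norris}: service 230 + fixed 49 = 279
{Kent, Norris}: service 194 + fixed 95 = 289
{Calder, Kent, Norris}: Z1→Calder 6·8=48, Z2→Kent 3·22=66, Z3→Norris 4·10=40, Z4→Kent 8·4=32. Service 186; fixed 157; total 343.
No other subset beats 270.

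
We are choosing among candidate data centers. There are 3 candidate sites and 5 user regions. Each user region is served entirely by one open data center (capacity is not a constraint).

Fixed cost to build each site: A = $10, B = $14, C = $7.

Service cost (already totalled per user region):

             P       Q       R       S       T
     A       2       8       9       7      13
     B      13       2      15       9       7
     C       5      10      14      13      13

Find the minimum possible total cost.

Minimum total cost: 49

For any fixed open set, each user region goes to its cheapest open site; total = fixed + service.
{A}: P→A 2, Q→A 8, R→A 9, S→A 7, T→A 13. Service 39; fixed 10; total 49.
{A, B}: service 27 + fixed 24 = 51
{A, C}: P→A 2, Q→A 8, R→A 9, S→A 7, T→A 13. Service 39; fixed 17; total 56.
{A, B, C}: P→A 2, Q→B 2, R→A 9, S→A 7, T→B 7. Service 27; fixed 31; total 58.
(All 7 nonempty subsets were checked; A only is lowest.)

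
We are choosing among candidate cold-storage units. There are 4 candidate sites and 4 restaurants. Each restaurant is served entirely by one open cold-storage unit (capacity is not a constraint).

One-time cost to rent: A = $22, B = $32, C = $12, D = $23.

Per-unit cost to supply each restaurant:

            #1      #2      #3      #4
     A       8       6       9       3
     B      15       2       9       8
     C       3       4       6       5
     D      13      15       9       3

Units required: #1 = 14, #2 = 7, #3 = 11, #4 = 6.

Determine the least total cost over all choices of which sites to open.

For any fixed open set, each restaurant goes to its cheapest open site; total = fixed + service.
{C}: #1→C 3·14=42, #2→C 4·7=28, #3→C 6·11=66, #4→C 5·6=30. Service 166; fixed 12; total 178.
{A, C}: service 154 + fixed 34 = 188
{C, D}: #1→C 3·14=42, #2→C 4·7=28, #3→C 6·11=66, #4→D 3·6=18. Service 154; fixed 35; total 189.
{A, B, C, D}: service 140 + fixed 89 = 229
No other subset beats 178.

Minimum total cost: 178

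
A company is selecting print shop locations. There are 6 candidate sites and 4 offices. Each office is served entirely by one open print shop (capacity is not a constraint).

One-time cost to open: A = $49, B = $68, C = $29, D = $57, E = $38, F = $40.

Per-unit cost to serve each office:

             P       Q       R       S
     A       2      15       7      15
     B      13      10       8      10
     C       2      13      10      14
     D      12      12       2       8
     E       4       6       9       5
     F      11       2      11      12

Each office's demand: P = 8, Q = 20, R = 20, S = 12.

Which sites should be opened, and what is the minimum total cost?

Open D, E and F; minimum total cost 307.

For any fixed open set, each office goes to its cheapest open site; total = fixed + service.
{D, E, F}: P→E 4·8=32, Q→F 2·20=40, R→D 2·20=40, S→E 5·12=60. Service 172; fixed 135; total 307.
{C, D, F}: P→C 2·8=16, Q→F 2·20=40, R→D 2·20=40, S→D 8·12=96. Service 192; fixed 126; total 318.
{C, D, E, F}: service 156 + fixed 164 = 320
{A, B, C, D, E, F}: service 156 + fixed 281 = 437
No other subset beats 307.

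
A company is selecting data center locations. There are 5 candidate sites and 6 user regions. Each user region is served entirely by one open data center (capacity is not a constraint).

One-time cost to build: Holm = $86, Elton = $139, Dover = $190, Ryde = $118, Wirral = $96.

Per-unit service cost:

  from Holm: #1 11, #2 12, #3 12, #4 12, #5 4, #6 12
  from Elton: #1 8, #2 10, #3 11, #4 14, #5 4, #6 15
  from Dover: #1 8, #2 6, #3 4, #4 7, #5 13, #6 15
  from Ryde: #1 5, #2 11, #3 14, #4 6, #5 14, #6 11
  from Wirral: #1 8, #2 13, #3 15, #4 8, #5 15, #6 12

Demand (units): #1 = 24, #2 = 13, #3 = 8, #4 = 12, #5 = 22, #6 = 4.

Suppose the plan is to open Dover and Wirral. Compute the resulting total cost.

Total cost: 1006

Each user region is assigned to its cheapest site among the open ones.
{Dover, Wirral}: #1→Dover 8·24=192, #2→Dover 6·13=78, #3→Dover 4·8=32, #4→Dover 7·12=84, #5→Dover 13·22=286, #6→Wirral 12·4=48. Service 720; fixed 286; total 1006.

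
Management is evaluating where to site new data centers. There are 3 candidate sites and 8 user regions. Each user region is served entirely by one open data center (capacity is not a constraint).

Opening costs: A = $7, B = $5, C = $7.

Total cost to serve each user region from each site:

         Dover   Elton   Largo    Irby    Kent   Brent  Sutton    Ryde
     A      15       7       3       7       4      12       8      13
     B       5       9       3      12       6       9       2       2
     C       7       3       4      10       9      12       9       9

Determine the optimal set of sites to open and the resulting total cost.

Open A and B; minimum total cost 51.

For any fixed open set, each user region goes to its cheapest open site; total = fixed + service.
{A, B}: Dover→B 5, Elton→A 7, Largo→A 3, Irby→A 7, Kent→A 4, Brent→B 9, Sutton→B 2, Ryde→B 2. Service 39; fixed 12; total 51.
{B, C}: service 40 + fixed 12 = 52
{B}: service 48 + fixed 5 = 53
{A, B, C}: service 35 + fixed 19 = 54
No other subset beats 51.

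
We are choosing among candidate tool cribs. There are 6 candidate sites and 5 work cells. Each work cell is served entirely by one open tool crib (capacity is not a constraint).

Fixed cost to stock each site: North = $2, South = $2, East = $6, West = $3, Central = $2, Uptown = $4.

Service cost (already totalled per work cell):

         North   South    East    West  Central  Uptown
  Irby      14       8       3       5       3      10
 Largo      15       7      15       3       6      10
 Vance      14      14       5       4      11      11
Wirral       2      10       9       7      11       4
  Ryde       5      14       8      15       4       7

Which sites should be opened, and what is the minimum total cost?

For any fixed open set, each work cell goes to its cheapest open site; total = fixed + service.
{North, West, Central}: Irby→Central 3, Largo→West 3, Vance→West 4, Wirral→North 2, Ryde→Central 4. Service 16; fixed 7; total 23.
{North, West}: Irby→West 5, Largo→West 3, Vance→West 4, Wirral→North 2, Ryde→North 5. Service 19; fixed 5; total 24.
{North, South, West, Central}: service 16 + fixed 9 = 25
{North, South, East, West, Central, Uptown}: service 16 + fixed 19 = 35
No other subset beats 23.

Open North, West and Central; minimum total cost 23.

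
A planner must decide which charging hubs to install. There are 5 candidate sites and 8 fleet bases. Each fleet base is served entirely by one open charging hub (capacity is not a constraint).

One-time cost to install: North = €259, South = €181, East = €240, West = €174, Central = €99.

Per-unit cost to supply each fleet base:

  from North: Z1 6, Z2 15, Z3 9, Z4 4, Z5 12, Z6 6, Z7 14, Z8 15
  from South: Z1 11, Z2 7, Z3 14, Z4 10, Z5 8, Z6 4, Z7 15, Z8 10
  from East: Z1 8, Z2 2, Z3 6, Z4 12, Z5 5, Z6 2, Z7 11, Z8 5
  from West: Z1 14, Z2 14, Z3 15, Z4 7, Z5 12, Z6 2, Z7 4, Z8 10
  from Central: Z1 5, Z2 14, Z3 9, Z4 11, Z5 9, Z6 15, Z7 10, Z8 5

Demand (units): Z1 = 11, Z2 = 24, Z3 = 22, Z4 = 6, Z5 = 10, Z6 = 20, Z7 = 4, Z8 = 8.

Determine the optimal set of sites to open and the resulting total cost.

For any fixed open set, each fleet base goes to its cheapest open site; total = fixed + service.
{East}: Z1→East 8·11=88, Z2→East 2·24=48, Z3→East 6·22=132, Z4→East 12·6=72, Z5→East 5·10=50, Z6→East 2·20=40, Z7→East 11·4=44, Z8→East 5·8=40. Service 514; fixed 240; total 754.
{East, Central}: service 471 + fixed 339 = 810
{East, West}: service 456 + fixed 414 = 870
{North, South, East, West, Central}: Z1→Central 5·11=55, Z2→East 2·24=48, Z3→East 6·22=132, Z4→North 4·6=24, Z5→East 5·10=50, Z6→East 2·20=40, Z7→West 4·4=16, Z8→East 5·8=40. Service 405; fixed 953; total 1358.
No other subset beats 754.

Open East only; minimum total cost 754.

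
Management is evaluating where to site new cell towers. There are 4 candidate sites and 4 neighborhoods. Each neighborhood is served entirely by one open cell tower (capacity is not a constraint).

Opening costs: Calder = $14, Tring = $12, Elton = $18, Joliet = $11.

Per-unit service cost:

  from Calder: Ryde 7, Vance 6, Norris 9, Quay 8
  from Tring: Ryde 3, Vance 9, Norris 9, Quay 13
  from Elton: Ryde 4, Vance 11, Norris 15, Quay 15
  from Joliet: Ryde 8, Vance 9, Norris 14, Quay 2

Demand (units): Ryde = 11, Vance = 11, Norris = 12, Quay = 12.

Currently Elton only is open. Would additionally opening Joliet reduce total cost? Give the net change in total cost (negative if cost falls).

Current service cost with {Elton}: 525.
Adding Joliet: each neighborhood re-picks its cheapest; new service cost 335, saving 190.
Extra fixed cost: 11. Net change = 11 − 190 = -179.
(Totals: 543 → 364.)

Yes — net change −179 (cost falls by 179).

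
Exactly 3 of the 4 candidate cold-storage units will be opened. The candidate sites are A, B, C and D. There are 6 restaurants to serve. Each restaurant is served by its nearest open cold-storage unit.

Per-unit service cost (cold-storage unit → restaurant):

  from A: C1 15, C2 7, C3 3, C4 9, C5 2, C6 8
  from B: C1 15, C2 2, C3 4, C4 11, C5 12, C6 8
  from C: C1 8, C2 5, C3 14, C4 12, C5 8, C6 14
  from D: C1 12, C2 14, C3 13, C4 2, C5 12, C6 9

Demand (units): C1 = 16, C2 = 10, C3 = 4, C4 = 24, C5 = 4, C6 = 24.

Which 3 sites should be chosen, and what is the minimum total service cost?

Choose B, C and D; total service cost 436.

With exactly 3 open, each restaurant uses its cheapest among the chosen.
{B, C, D}: C1→C 8·16=128, C2→B 2·10=20, C3→B 4·4=16, C4→D 2·24=48, C5→C 8·4=32, C6→B 8·24=192. Service cost 436.
{A, C, D}: service cost 438
{A, B, D}: service cost 472
Among all 4 size-3 choices, {B, C, D} is lowest.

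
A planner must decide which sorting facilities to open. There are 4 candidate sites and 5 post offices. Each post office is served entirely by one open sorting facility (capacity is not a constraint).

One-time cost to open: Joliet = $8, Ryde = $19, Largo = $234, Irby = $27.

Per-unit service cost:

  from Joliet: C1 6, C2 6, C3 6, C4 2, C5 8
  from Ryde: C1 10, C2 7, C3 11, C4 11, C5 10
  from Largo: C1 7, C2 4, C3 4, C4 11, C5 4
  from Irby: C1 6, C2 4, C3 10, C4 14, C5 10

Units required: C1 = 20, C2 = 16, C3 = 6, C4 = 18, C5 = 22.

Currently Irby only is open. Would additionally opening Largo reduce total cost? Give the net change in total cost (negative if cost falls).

No — net change +12 (cost rises by 12).

Current service cost with {Irby}: 716.
Adding Largo: each post office re-picks its cheapest; new service cost 494, saving 222.
Extra fixed cost: 234. Net change = 234 − 222 = 12.
(Totals: 743 → 755.)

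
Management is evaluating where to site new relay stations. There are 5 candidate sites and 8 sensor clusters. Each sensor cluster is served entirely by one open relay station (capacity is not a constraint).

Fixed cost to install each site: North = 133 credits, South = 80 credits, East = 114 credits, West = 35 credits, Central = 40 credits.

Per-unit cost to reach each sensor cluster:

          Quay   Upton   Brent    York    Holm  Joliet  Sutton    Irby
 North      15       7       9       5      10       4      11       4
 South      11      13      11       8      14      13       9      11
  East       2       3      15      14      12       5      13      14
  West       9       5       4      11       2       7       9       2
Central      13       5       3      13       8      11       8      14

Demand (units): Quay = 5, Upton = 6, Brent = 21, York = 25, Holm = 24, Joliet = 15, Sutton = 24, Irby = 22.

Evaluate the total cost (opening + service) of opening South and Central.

Each sensor cluster is assigned to its cheapest site among the open ones.
{South, Central}: Quay→South 11·5=55, Upton→Central 5·6=30, Brent→Central 3·21=63, York→South 8·25=200, Holm→Central 8·24=192, Joliet→Central 11·15=165, Sutton→Central 8·24=192, Irby→South 11·22=242. Service 1139; fixed 120; total 1259.

Total cost: 1259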